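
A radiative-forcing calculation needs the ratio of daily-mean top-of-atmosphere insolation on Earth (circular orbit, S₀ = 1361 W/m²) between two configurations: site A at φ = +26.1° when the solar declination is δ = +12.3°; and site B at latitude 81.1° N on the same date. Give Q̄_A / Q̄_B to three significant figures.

Q̄_A / Q̄_B ≈ 1.56

— Configuration A (φ=+26.1°):
cos H₀ = −tan(+26.1°) tan(+12.300°) = -0.1068, H₀ = 1.6778 rad.
Bracket: H₀ sin φ sin δ + cos φ cos δ sin H₀ = 1.6778×0.43994×0.21303 + 0.89803×0.97705×0.99428 = 0.157244 + 0.872401 = 1.029645.
Q̄ = (S₀/π) × [bracket] = (1361/π) × 1.029645 = 446.06 W/m².
— Configuration B (φ=+81.1°):
cos H₀ = −tan(+81.1°) tan(+12.300°) = -1.3923 ≤ −1 ⇒ polar day, H₀ = π.
Bracket: H₀ sin φ sin δ + cos φ cos δ sin H₀ = 3.1416×0.98796×0.21303 + 0.15471×0.97705×0.00000 = 0.661197 + 0.000000 = 0.661197.
Q̄ = (S₀/π) × [bracket] = (1361/π) × 0.661197 = 286.44 W/m².
Ratio Q̄_A / Q̄_B = 446.06 / 286.44 = 1.557.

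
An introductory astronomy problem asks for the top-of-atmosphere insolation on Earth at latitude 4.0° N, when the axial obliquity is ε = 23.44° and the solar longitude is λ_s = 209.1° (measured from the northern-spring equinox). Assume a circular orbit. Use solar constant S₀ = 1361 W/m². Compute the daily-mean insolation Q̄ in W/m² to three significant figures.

Q̄ ≈ 415 W/m²

Solar declination: sin δ = sin ε · sin λ_s = sin 23.44° × sin 209.1° = -0.19346, so δ = -11.155°.
cos H₀ = −tan(+4.0°) tan(-11.155°) = 0.0138, H₀ = 1.5570 rad.
Bracket: H₀ sin φ sin δ + cos φ cos δ sin H₀ = 1.5570×0.06976×-0.19346 + 0.99756×0.98111×0.99990 = -0.021013 + 0.978618 = 0.957605.
Q̄ = (S₀/π) × [bracket] = (1361/π) × 0.957605 = 414.9 W/m².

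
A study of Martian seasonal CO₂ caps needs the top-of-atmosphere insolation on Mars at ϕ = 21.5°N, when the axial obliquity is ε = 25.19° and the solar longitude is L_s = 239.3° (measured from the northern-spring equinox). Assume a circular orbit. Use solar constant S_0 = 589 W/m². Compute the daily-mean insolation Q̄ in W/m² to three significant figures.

Q̄ ≈ 125 W/m²

Solar declination: sin δ = sin ε · sin L_s = sin 25.19° × sin 239.3° = -0.36597, so δ = -21.467°.
cos h₀ = −tan(+21.5°) tan(-21.467°) = 0.1549, h₀ = 1.4153 rad.
Bracket: h₀ sin ϕ sin δ + cos ϕ cos δ sin h₀ = 1.4153×0.36650×-0.36597 + 0.93042×0.93063×0.98793 = -0.189831 + 0.855426 = 0.665595.
Q̄ = (S_0/π) × [bracket] = (589/π) × 0.665595 = 124.8 W/m².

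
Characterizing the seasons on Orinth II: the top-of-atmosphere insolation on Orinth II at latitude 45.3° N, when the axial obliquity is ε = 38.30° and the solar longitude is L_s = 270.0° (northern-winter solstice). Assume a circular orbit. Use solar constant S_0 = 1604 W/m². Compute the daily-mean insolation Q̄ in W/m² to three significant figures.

Solar declination: sin δ = sin ε · sin L_s = sin 38.30° × sin 270.0° = -0.61978, so δ = -38.300°.
cos h₀ = −tan(+45.3°) tan(-38.300°) = 0.7981, h₀ = 0.6467 rad.
Bracket: h₀ sin ϕ sin δ + cos ϕ cos δ sin h₀ = 0.6467×0.71080×-0.61978 + 0.70339×0.78478×0.60257 = -0.284897 + 0.332622 = 0.047725.
Q̄ = (S_0/π) × [bracket] = (1604/π) × 0.047725 = 24.37 W/m².

Q̄ ≈ 24.4 W/m²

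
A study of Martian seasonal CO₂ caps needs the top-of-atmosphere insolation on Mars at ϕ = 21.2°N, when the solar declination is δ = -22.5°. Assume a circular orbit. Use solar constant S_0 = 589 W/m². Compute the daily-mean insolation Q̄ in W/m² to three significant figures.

Q̄ ≈ 123 W/m²

cos h₀ = −tan(+21.2°) tan(-22.500°) = 0.1607, h₀ = 1.4094 rad.
Bracket: h₀ sin ϕ sin δ + cos ϕ cos δ sin h₀ = 1.4094×0.36162×-0.38268 + 0.93232×0.92388×0.98701 = -0.195039 + 0.850163 = 0.655124.
Q̄ = (S_0/π) × [bracket] = (589/π) × 0.655124 = 122.8 W/m².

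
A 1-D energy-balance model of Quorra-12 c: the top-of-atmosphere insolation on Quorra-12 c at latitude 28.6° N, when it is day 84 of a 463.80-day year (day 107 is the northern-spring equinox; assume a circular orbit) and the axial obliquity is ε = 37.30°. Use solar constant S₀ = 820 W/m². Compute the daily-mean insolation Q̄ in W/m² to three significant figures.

Solar longitude: λ_s = 360° × (84 − 107)/463.80 = -17.853°, i.e. -17.853° + 360° = 342.147°.
sin δ = sin 37.30° × sin 342.147° = -0.18578, so δ = -10.706°.
cos H₀ = −tan(+28.6°) tan(-10.706°) = 0.1031, H₀ = 1.4675 rad.
Bracket: H₀ sin φ sin δ + cos φ cos δ sin H₀ = 1.4675×0.47869×-0.18578 + 0.87798×0.98259×0.99467 = -0.130506 + 0.858096 = 0.727590.
Q̄ = (S₀/π) × [bracket] = (820/π) × 0.727590 = 189.9 W/m².

Q̄ ≈ 190 W/m²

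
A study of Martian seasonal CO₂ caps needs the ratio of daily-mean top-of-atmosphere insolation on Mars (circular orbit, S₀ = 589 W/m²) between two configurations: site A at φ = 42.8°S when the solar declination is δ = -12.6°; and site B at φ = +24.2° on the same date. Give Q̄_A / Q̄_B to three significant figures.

Q̄_A / Q̄_B ≈ 1.28

— Configuration A (φ=-42.8°):
cos H₀ = −tan(-42.8°) tan(-12.600°) = -0.2070, H₀ = 1.7793 rad.
Bracket: H₀ sin φ sin δ + cos φ cos δ sin H₀ = 1.7793×-0.67944×-0.21814 + 0.73373×0.97592×0.97834 = 0.263715 + 0.700552 = 0.964267.
Q̄ = (S₀/π) × [bracket] = (589/π) × 0.964267 = 180.79 W/m².
— Configuration B (φ=+24.2°):
cos H₀ = −tan(+24.2°) tan(-12.600°) = 0.1005, H₀ = 1.4702 rad.
Bracket: H₀ sin φ sin δ + cos φ cos δ sin H₀ = 1.4702×0.40992×-0.21814 + 0.91212×0.97592×0.99494 = -0.131465 + 0.885652 = 0.754187.
Q̄ = (S₀/π) × [bracket] = (589/π) × 0.754187 = 141.40 W/m².
Ratio Q̄_A / Q̄_B = 180.79 / 141.40 = 1.279.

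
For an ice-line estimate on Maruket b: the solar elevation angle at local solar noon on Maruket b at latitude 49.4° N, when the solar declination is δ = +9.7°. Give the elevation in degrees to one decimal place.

At local noon the hour angle is zero, so the zenith angle equals |φ − δ| = |+49.4° − (+9.700°)| = 39.700°.
Elevation = 90° − 39.700° = 50.3°.

50.3°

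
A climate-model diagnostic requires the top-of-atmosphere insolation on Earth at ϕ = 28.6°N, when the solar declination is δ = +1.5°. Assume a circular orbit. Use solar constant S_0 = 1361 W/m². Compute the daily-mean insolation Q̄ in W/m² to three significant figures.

Q̄ ≈ 389 W/m²

cos h₀ = −tan(+28.6°) tan(+1.500°) = -0.0143, h₀ = 1.5851 rad.
Bracket: h₀ sin ϕ sin δ + cos ϕ cos δ sin h₀ = 1.5851×0.47869×0.02618 + 0.87798×0.99966×0.99990 = 0.019865 + 0.877594 = 0.897459.
Q̄ = (S_0/π) × [bracket] = (1361/π) × 0.897459 = 388.8 W/m².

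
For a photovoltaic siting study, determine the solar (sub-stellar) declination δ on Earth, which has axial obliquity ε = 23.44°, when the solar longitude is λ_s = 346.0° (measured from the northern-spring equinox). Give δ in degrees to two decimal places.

sin δ = sin ε · sin λ_s = sin 23.44° × sin 346.0° = -0.096234.
δ = arcsin(-0.096234) = -5.52°.

δ = -5.52°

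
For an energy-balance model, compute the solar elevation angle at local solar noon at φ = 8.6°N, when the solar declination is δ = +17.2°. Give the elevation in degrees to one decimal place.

At local noon the hour angle is zero, so the zenith angle equals |φ − δ| = |+8.6° − (+17.200°)| = 8.600°.
Elevation = 90° − 8.600° = 81.4°.

81.4°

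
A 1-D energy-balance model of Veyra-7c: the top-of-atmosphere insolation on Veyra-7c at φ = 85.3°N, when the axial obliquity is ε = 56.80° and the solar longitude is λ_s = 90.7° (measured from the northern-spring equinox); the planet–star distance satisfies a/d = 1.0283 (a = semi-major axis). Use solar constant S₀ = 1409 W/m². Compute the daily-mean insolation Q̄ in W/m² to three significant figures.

Solar declination: sin δ = sin ε · sin λ_s = sin 56.80° × sin 90.7° = 0.83670, so δ = +56.793°.
cos H₀ = −tan(+85.3°) tan(+56.793°) = -18.5827 ≤ −1 ⇒ polar day, H₀ = π.
Bracket: H₀ sin φ sin δ + cos φ cos δ sin H₀ = 3.1416×0.99664×0.83670 + 0.08194×0.54766×0.00000 = 2.619745 + 0.000000 = 2.619745.
Inverse-square distance factor (a/d)² = 1.0283² = 1.057401.
Q̄ = (S₀/π) × 1.057401 × [bracket] = (1409/π) × 1.057401 × 2.619745 = 1242 W/m².

Q̄ ≈ 1.24e+03 W/m²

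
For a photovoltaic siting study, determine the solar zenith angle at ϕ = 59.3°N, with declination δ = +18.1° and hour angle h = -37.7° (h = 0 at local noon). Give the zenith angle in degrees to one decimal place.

θ_z = 49.4°

cos θ_z = sin ϕ sin δ + cos ϕ cos δ cos h = 0.267136 + 0.383964 = 0.651100.
θ_z = arccos(0.651100) = 49.4°.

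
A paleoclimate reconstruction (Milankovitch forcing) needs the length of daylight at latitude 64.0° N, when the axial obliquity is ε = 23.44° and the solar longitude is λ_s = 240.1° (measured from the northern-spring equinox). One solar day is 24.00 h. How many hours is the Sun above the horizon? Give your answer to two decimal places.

5.48 h

Solar declination: sin δ = sin ε · sin λ_s = sin 23.44° × sin 240.1° = -0.34484, so δ = -20.172°.
cos H₀ = −tan φ · tan δ = −tan(+64.0°) × tan(-20.172°) = 0.7532, so H₀ = 0.7178 rad = 41.13°.
Daylight = 2H₀/(2π) × 24.00 h = (0.7178/π) × 24.00 = 5.48 h.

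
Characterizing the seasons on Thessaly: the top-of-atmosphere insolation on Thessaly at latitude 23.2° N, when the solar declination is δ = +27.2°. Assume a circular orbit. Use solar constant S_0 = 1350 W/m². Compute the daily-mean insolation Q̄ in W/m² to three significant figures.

cos h₀ = −tan(+23.2°) tan(+27.200°) = -0.2203, h₀ = 1.7929 rad.
Bracket: h₀ sin ϕ sin δ + cos ϕ cos δ sin h₀ = 1.7929×0.39394×0.45710 + 0.91914×0.88942×0.97544 = 0.322847 + 0.797424 = 1.120271.
Q̄ = (S_0/π) × [bracket] = (1350/π) × 1.120271 = 481.4 W/m².

Q̄ ≈ 481 W/m²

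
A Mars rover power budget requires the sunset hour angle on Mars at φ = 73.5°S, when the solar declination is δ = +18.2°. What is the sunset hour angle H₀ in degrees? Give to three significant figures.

cos H₀ = −tan φ · tan δ = 1.1100 ≥ 1, so the Sun never rises (polar night) and H₀ = 0.

H₀ = 0.00°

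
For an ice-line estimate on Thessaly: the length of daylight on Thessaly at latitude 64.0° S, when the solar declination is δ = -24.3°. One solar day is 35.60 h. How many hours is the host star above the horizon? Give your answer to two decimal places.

31.21 h

cos h₀ = −tan ϕ · tan δ = −tan(-64.0°) × tan(-24.300°) = -0.9257, so h₀ = 2.7538 rad = 157.78°.
Daylight = 2h₀/(2π) × 35.60 h = (2.7538/π) × 35.60 = 31.21 h.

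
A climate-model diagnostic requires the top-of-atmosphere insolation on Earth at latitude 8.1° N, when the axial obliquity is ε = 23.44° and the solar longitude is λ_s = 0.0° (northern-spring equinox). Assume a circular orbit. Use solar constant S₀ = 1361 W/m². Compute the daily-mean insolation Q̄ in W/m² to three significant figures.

Q̄ ≈ 429 W/m²

Solar declination: sin δ = sin ε · sin λ_s = sin 23.44° × sin 0.0° = 0.00000, so δ = +0.000°.
cos H₀ = −tan(+8.1°) tan(+0.000°) = -0.0000, H₀ = 1.5708 rad.
Bracket: H₀ sin φ sin δ + cos φ cos δ sin H₀ = 1.5708×0.14090×0.00000 + 0.99002×1.00000×1.00000 = 0.000000 + 0.990020 = 0.990020.
Q̄ = (S₀/π) × [bracket] = (1361/π) × 0.990020 = 428.9 W/m².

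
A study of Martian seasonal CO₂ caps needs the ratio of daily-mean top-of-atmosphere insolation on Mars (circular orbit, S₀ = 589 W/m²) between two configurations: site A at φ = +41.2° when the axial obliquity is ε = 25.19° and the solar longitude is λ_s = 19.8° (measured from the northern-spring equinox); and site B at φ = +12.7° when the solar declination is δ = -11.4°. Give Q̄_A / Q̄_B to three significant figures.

— Configuration A (φ=+41.2°):
Solar declination: sin δ = sin ε · sin λ_s = sin 25.19° × sin 19.8° = 0.14417, so δ = +8.289°.
cos H₀ = −tan(+41.2°) tan(+8.289°) = -0.1275, H₀ = 1.6987 rad.
Bracket: H₀ sin φ sin δ + cos φ cos δ sin H₀ = 1.6987×0.65869×0.14417 + 0.75241×0.98955×0.99183 = 0.161314 + 0.738464 = 0.899778.
Q̄ = (S₀/π) × [bracket] = (589/π) × 0.899778 = 168.69 W/m².
— Configuration B (φ=+12.7°):
cos H₀ = −tan(+12.7°) tan(-11.400°) = 0.0454, H₀ = 1.5253 rad.
Bracket: H₀ sin φ sin δ + cos φ cos δ sin H₀ = 1.5253×0.21985×-0.19766 + 0.97553×0.98027×0.99897 = -0.066283 + 0.955298 = 0.889015.
Q̄ = (S₀/π) × [bracket] = (589/π) × 0.889015 = 166.68 W/m².
Ratio Q̄_A / Q̄_B = 168.69 / 166.68 = 1.012.

Q̄_A / Q̄_B ≈ 1.01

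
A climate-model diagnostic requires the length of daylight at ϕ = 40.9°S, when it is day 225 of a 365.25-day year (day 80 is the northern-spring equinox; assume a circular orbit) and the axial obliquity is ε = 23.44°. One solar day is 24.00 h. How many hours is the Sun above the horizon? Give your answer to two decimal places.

10.35 h

Solar longitude: L_s = 360° × (225 − 80)/365.25 = 142.916°.
sin δ = sin 23.44° × sin 142.916° = 0.23986, so δ = +13.878°.
cos h₀ = −tan ϕ · tan δ = −tan(-40.9°) × tan(+13.878°) = 0.2140, so h₀ = 1.3551 rad = 77.64°.
Daylight = 2h₀/(2π) × 24.00 h = (1.3551/π) × 24.00 = 10.35 h.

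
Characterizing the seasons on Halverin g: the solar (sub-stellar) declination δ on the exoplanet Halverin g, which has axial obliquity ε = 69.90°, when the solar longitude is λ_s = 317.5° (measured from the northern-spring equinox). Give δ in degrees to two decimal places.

δ = -39.38°

sin δ = sin ε · sin λ_s = sin 69.90° × sin 317.5° = -0.634443.
δ = arcsin(-0.634443) = -39.38°.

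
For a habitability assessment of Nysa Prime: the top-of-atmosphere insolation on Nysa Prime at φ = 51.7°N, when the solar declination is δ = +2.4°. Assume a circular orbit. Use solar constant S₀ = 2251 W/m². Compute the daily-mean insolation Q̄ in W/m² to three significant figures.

cos H₀ = −tan(+51.7°) tan(+2.400°) = -0.0531, H₀ = 1.6239 rad.
Bracket: H₀ sin φ sin δ + cos φ cos δ sin H₀ = 1.6239×0.78478×0.04188 + 0.61978×0.99912×0.99859 = 0.053372 + 0.618361 = 0.671733.
Q̄ = (S₀/π) × [bracket] = (2251/π) × 0.671733 = 481.3 W/m².

Q̄ ≈ 481 W/m²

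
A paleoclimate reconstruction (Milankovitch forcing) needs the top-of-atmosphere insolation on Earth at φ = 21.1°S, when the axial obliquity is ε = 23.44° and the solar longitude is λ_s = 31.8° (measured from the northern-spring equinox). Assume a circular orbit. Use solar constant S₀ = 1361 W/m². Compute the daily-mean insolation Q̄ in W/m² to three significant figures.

Solar declination: sin δ = sin ε · sin λ_s = sin 23.44° × sin 31.8° = 0.20962, so δ = +12.100°.
cos H₀ = −tan(-21.1°) tan(+12.100°) = 0.0827, H₀ = 1.4880 rad.
Bracket: H₀ sin φ sin δ + cos φ cos δ sin H₀ = 1.4880×-0.36000×0.20962 + 0.93295×0.97778×0.99657 = -0.112289 + 0.909091 = 0.796802.
Q̄ = (S₀/π) × [bracket] = (1361/π) × 0.796802 = 345.2 W/m².

Q̄ ≈ 345 W/m²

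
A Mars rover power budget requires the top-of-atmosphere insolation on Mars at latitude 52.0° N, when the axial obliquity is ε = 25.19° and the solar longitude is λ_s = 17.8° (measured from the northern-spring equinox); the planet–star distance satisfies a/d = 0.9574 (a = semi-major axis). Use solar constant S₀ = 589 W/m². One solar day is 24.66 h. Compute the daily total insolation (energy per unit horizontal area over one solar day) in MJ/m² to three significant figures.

11.9 MJ/m²

Solar declination: sin δ = sin ε · sin λ_s = sin 25.19° × sin 17.8° = 0.13011, so δ = +7.476°.
cos H₀ = −tan(+52.0°) tan(+7.476°) = -0.1680, H₀ = 1.7396 rad.
Bracket: H₀ sin φ sin δ + cos φ cos δ sin H₀ = 1.7396×0.78801×0.13011 + 0.61566×0.99150×0.98579 = 0.178358 + 0.601753 = 0.780111.
Inverse-square distance factor (a/d)² = 0.9574² = 0.916615.
Q̄ = (S₀/π) × 0.916615 × [bracket] = (589/π) × 0.916615 × 0.780111 = 134.06 W/m².
Daily total = Q̄ × 24.66 h × 3600 s/h = 134.06 × 24.66 × 3600 / 10⁶ = 11.90 MJ/m².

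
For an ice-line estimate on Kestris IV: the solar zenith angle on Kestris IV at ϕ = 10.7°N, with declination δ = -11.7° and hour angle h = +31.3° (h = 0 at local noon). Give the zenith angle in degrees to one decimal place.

θ_z = 38.3°

cos θ_z = sin ϕ sin δ + cos ϕ cos δ cos h = -0.037651 + 0.822158 = 0.784507.
θ_z = arccos(0.784507) = 38.3°.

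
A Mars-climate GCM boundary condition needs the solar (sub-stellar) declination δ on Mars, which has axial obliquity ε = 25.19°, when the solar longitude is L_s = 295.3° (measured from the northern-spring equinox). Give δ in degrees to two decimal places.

sin δ = sin ε · sin L_s = sin 25.19° × sin 295.3° = -0.384797.
δ = arcsin(-0.384797) = -22.63°.

δ = -22.63°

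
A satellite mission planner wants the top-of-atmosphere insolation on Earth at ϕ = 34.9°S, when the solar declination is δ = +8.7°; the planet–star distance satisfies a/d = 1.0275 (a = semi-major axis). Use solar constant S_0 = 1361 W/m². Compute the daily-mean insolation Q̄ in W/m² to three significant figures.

Q̄ ≈ 311 W/m²

cos h₀ = −tan(-34.9°) tan(+8.700°) = 0.1067, h₀ = 1.4638 rad.
Bracket: h₀ sin ϕ sin δ + cos ϕ cos δ sin h₀ = 1.4638×-0.57215×0.15126 + 0.82015×0.98849×0.99429 = -0.126682 + 0.806081 = 0.679399.
Inverse-square distance factor (a/d)² = 1.0275² = 1.055756.
Q̄ = (S_0/π) × 1.055756 × [bracket] = (1361/π) × 1.055756 × 0.679399 = 310.7 W/m².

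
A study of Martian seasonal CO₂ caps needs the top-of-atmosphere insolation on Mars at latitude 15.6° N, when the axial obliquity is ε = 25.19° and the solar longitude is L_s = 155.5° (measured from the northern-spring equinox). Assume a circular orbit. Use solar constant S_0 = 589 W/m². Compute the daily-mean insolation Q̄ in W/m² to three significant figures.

Q̄ ≈ 192 W/m²

Solar declination: sin δ = sin ε · sin L_s = sin 25.19° × sin 155.5° = 0.17650, so δ = +10.166°.
cos h₀ = −tan(+15.6°) tan(+10.166°) = -0.0501, h₀ = 1.6209 rad.
Bracket: h₀ sin ϕ sin δ + cos ϕ cos δ sin h₀ = 1.6209×0.26892×0.17650 + 0.96316×0.98430×0.99875 = 0.076935 + 0.946853 = 1.023788.
Q̄ = (S_0/π) × [bracket] = (589/π) × 1.023788 = 191.9 W/m².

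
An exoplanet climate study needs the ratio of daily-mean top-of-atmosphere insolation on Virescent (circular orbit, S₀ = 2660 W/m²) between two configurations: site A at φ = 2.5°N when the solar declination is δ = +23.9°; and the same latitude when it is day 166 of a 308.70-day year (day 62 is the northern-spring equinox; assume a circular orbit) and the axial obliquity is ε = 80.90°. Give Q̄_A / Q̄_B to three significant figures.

Q̄_A / Q̄_B ≈ 1.58

— Configuration A (φ=+2.5°):
cos H₀ = −tan(+2.5°) tan(+23.900°) = -0.0193, H₀ = 1.5901 rad.
Bracket: H₀ sin φ sin δ + cos φ cos δ sin H₀ = 1.5901×0.04362×0.40514 + 0.99905×0.91425×0.99981 = 0.028101 + 0.913208 = 0.941309.
Q̄ = (S₀/π) × [bracket] = (2660/π) × 0.941309 = 797.01 W/m².
— Configuration B (φ=+2.5°):
Solar longitude: λ_s = 360° × (166 − 62)/308.70 = 121.283°.
sin δ = sin 80.90° × sin 121.283° = 0.84386, so δ = +57.550°.
cos H₀ = −tan(+2.5°) tan(+57.550°) = -0.0687, H₀ = 1.6395 rad.
Bracket: H₀ sin φ sin δ + cos φ cos δ sin H₀ = 1.6395×0.04362×0.84386 + 0.99905×0.53657×0.99764 = 0.060349 + 0.534795 = 0.595144.
Q̄ = (S₀/π) × [bracket] = (2660/π) × 0.595144 = 503.91 W/m².
Ratio Q̄_A / Q̄_B = 797.01 / 503.91 = 1.582.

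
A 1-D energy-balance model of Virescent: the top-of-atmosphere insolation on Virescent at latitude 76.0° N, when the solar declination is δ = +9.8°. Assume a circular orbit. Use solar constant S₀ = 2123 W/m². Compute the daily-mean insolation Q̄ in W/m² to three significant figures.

cos H₀ = −tan(+76.0°) tan(+9.800°) = -0.6928, H₀ = 2.3361 rad.
Bracket: H₀ sin φ sin δ + cos φ cos δ sin H₀ = 2.3361×0.97030×0.17021 + 0.24192×0.98541×0.72115 = 0.385818 + 0.171915 = 0.557733.
Q̄ = (S₀/π) × [bracket] = (2123/π) × 0.557733 = 376.9 W/m².

Q̄ ≈ 377 W/m²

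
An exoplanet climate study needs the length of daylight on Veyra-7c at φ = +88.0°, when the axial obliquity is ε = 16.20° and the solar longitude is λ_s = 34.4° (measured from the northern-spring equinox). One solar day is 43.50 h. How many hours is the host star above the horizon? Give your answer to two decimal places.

Solar declination: sin δ = sin ε · sin λ_s = sin 16.20° × sin 34.4° = 0.15762, so δ = +9.069°.
Sunrise equation: cos H₀ = −tan φ · tan δ = -4.5708 ≤ −1, so the host star never sets (polar day) and H₀ = π.
Daylight = 2H₀/(2π) × 43.50 h = (3.1416/π) × 43.50 = 43.50 h.

43.50 h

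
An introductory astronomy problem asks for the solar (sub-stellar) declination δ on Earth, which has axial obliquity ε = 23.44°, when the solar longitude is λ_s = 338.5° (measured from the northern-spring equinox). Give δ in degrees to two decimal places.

δ = -8.38°

sin δ = sin ε · sin λ_s = sin 23.44° × sin 338.5° = -0.145790.
δ = arcsin(-0.145790) = -8.38°.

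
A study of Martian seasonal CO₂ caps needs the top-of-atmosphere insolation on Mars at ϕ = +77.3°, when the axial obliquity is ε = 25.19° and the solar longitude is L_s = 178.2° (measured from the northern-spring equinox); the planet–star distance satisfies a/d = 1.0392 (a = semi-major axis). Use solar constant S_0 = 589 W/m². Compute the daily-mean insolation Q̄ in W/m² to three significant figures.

Q̄ ≈ 48.7 W/m²

Solar declination: sin δ = sin ε · sin L_s = sin 25.19° × sin 178.2° = 0.01337, so δ = +0.766°.
cos h₀ = −tan(+77.3°) tan(+0.766°) = -0.0593, h₀ = 1.6302 rad.
Bracket: h₀ sin ϕ sin δ + cos ϕ cos δ sin h₀ = 1.6302×0.97553×0.01337 + 0.21985×0.99991×0.99824 = 0.021262 + 0.219443 = 0.240705.
Inverse-square distance factor (a/d)² = 1.0392² = 1.079937.
Q̄ = (S_0/π) × 1.079937 × [bracket] = (589/π) × 1.079937 × 0.240705 = 48.74 W/m².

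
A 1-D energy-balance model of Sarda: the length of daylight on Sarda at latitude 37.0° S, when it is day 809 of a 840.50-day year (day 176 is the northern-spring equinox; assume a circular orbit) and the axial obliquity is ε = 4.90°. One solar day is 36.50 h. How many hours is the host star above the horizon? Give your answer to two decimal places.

19.00 h

Solar longitude: L_s = 360° × (809 − 176)/840.50 = 271.124°.
sin δ = sin 4.90° × sin 271.124° = -0.08540, so δ = -4.899°.
cos h₀ = −tan ϕ · tan δ = −tan(-37.0°) × tan(-4.899°) = -0.0646, so h₀ = 1.6354 rad = 93.70°.
Daylight = 2h₀/(2π) × 36.50 h = (1.6354/π) × 36.50 = 19.00 h.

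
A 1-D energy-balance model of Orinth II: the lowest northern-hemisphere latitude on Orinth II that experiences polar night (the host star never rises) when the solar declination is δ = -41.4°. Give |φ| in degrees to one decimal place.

Polar night requires cos H₀ = −tan φ tan δ ≥ 1, i.e. tan φ tan δ ≤ −1.
The boundary is |tan φ| · |tan δ| = 1, so |φ| = 90° − |δ| = 90° − 41.4° = 48.6° in the northern hemisphere.

|φ| = 48.6°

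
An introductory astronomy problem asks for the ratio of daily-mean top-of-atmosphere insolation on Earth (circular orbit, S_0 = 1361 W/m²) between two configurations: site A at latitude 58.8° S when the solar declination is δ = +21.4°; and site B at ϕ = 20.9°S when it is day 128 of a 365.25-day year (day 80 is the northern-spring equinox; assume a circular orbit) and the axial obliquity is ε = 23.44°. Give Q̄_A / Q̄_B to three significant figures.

— Configuration A (ϕ=-58.8°):
cos h₀ = −tan(-58.8°) tan(+21.400°) = 0.6471, h₀ = 0.8670 rad.
Bracket: h₀ sin ϕ sin δ + cos ϕ cos δ sin h₀ = 0.8670×-0.85536×0.36488 + 0.51803×0.93106×0.76241 = -0.270594 + 0.367723 = 0.097129.
Q̄ = (S_0/π) × [bracket] = (1361/π) × 0.097129 = 42.078 W/m².
— Configuration B (ϕ=-20.9°):
Solar longitude: L_s = 360° × (128 − 80)/365.25 = 47.310°.
sin δ = sin 23.44° × sin 47.310° = 0.29239, so δ = +17.001°.
cos h₀ = −tan(-20.9°) tan(+17.001°) = 0.1168, h₀ = 1.4538 rad.
Bracket: h₀ sin ϕ sin δ + cos ϕ cos δ sin h₀ = 1.4538×-0.35674×0.29239 + 0.93420×0.95630×0.99316 = -0.151642 + 0.887265 = 0.735623.
Q̄ = (S_0/π) × [bracket] = (1361/π) × 0.735623 = 318.69 W/m².
Ratio Q̄_A / Q̄_B = 42.078 / 318.69 = 0.1320.

Q̄_A / Q̄_B ≈ 0.132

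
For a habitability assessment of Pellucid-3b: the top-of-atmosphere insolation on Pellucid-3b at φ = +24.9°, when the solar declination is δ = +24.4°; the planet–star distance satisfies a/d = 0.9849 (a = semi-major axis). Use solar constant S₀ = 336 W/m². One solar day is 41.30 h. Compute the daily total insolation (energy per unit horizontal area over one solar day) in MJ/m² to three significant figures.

cos H₀ = −tan(+24.9°) tan(+24.400°) = -0.2106, H₀ = 1.7829 rad.
Bracket: H₀ sin φ sin δ + cos φ cos δ sin H₀ = 1.7829×0.42104×0.41310 + 0.90704×0.91068×0.97758 = 0.310103 + 0.807504 = 1.117607.
Inverse-square distance factor (a/d)² = 0.9849² = 0.970028.
Q̄ = (S₀/π) × 0.970028 × [bracket] = (336/π) × 0.970028 × 1.117607 = 115.95 W/m².
Daily total = Q̄ × 41.30 h × 3600 s/h = 115.95 × 41.30 × 3600 / 10⁶ = 17.24 MJ/m².

17.2 MJ/m²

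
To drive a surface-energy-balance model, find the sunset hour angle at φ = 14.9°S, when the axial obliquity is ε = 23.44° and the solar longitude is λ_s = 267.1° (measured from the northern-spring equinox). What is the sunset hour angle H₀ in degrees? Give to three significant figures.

H₀ = 96.6°

Solar declination: sin δ = sin ε · sin λ_s = sin 23.44° × sin 267.1° = -0.39728, so δ = -23.408°.
cos H₀ = −tan φ · tan δ = −tan(-14.9°) × tan(-23.408°) = -0.1152, so H₀ = 1.6862 rad = 96.61°.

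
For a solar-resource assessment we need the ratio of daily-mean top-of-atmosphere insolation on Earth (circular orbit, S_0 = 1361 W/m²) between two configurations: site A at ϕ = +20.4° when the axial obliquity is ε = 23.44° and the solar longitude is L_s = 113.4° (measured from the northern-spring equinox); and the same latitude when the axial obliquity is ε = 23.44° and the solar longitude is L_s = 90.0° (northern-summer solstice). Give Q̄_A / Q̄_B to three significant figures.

Q̄_A / Q̄_B ≈ 0.993

— Configuration A (ϕ=+20.4°):
Solar declination: sin δ = sin ε · sin L_s = sin 23.44° × sin 113.4° = 0.36507, so δ = +21.412°.
cos h₀ = −tan(+20.4°) tan(+21.412°) = -0.1458, h₀ = 1.7172 rad.
Bracket: h₀ sin ϕ sin δ + cos ϕ cos δ sin h₀ = 1.7172×0.34857×0.36507 + 0.93728×0.93098×0.98931 = 0.218518 + 0.863261 = 1.081779.
Q̄ = (S_0/π) × [bracket] = (1361/π) × 1.081779 = 468.65 W/m².
— Configuration B (ϕ=+20.4°):
Solar declination: sin δ = sin ε · sin L_s = sin 23.44° × sin 90.0° = 0.39779, so δ = +23.440°.
cos h₀ = −tan(+20.4°) tan(+23.440°) = -0.1612, h₀ = 1.7327 rad.
Bracket: h₀ sin ϕ sin δ + cos ϕ cos δ sin h₀ = 1.7327×0.34857×0.39779 + 0.93728×0.91748×0.98691 = 0.240252 + 0.848679 = 1.088931.
Q̄ = (S_0/π) × [bracket] = (1361/π) × 1.088931 = 471.75 W/m².
Ratio Q̄_A / Q̄_B = 468.65 / 471.75 = 0.9934.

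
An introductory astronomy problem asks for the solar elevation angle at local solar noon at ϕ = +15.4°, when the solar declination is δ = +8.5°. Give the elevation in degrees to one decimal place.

83.1°

At local noon the hour angle is zero, so the zenith angle equals |ϕ − δ| = |+15.4° − (+8.500°)| = 6.900°.
Elevation = 90° − 6.900° = 83.1°.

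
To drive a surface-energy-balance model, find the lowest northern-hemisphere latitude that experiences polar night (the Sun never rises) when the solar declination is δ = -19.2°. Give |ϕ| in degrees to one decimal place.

|ϕ| = 70.8°

Polar night requires cos h₀ = −tan ϕ tan δ ≥ 1, i.e. tan ϕ tan δ ≤ −1.
The boundary is |tan ϕ| · |tan δ| = 1, so |ϕ| = 90° − |δ| = 90° − 19.2° = 70.8° in the northern hemisphere.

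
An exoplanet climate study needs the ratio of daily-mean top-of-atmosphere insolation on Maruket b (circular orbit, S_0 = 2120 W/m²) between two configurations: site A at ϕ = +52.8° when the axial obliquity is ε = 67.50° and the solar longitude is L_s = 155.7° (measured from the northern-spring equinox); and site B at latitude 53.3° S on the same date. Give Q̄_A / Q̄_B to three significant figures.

Q̄_A / Q̄_B ≈ 6.98

— Configuration A (ϕ=+52.8°):
Solar declination: sin δ = sin ε · sin L_s = sin 67.50° × sin 155.7° = 0.38019, so δ = +22.345°.
cos h₀ = −tan(+52.8°) tan(+22.345°) = -0.5415, h₀ = 2.1431 rad.
Bracket: h₀ sin ϕ sin δ + cos ϕ cos δ sin h₀ = 2.1431×0.79653×0.38019 + 0.60460×0.92491×0.84067 = 0.649001 + 0.470103 = 1.119104.
Q̄ = (S_0/π) × [bracket] = (2120/π) × 1.119104 = 755.19 W/m².
— Configuration B (ϕ=-53.3°):
cos h₀ = −tan(-53.3°) tan(+22.345°) = 0.5515, h₀ = 0.9867 rad.
Bracket: h₀ sin ϕ sin δ + cos ϕ cos δ sin h₀ = 0.9867×-0.80178×0.38019 + 0.59763×0.92491×0.83419 = -0.300775 + 0.461102 = 0.160327.
Q̄ = (S_0/π) × [bracket] = (2120/π) × 0.160327 = 108.19 W/m².
Ratio Q̄_A / Q̄_B = 755.19 / 108.19 = 6.980.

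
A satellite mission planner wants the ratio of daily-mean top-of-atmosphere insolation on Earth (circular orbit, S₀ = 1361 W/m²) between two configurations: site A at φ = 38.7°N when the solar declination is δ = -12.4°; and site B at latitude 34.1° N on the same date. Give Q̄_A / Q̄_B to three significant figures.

Q̄_A / Q̄_B ≈ 0.896

— Configuration A (φ=+38.7°):
cos H₀ = −tan(+38.7°) tan(-12.400°) = 0.1761, H₀ = 1.3937 rad.
Bracket: H₀ sin φ sin δ + cos φ cos δ sin H₀ = 1.3937×0.62524×-0.21474 + 0.78043×0.97667×0.98436 = -0.187124 + 0.750301 = 0.563177.
Q̄ = (S₀/π) × [bracket] = (1361/π) × 0.563177 = 243.98 W/m².
— Configuration B (φ=+34.1°):
cos H₀ = −tan(+34.1°) tan(-12.400°) = 0.1489, H₀ = 1.4214 rad.
Bracket: H₀ sin φ sin δ + cos φ cos δ sin H₀ = 1.4214×0.56064×-0.21474 + 0.82806×0.97667×0.98886 = -0.171125 + 0.799732 = 0.628607.
Q̄ = (S₀/π) × [bracket] = (1361/π) × 0.628607 = 272.32 W/m².
Ratio Q̄_A / Q̄_B = 243.98 / 272.32 = 0.8959.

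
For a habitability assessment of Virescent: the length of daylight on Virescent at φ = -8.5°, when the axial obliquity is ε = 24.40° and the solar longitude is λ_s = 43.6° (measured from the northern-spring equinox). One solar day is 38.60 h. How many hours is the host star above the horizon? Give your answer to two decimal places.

Solar declination: sin δ = sin ε · sin λ_s = sin 24.40° × sin 43.6° = 0.28488, so δ = +16.552°.
cos H₀ = −tan φ · tan δ = −tan(-8.5°) × tan(+16.552°) = 0.0444, so H₀ = 1.5264 rad = 87.45°.
Daylight = 2H₀/(2π) × 38.60 h = (1.5264/π) × 38.60 = 18.75 h.

18.75 h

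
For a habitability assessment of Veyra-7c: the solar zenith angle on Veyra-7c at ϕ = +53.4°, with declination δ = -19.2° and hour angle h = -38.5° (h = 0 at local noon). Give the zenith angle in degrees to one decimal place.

cos θ_z = sin ϕ sin δ + cos ϕ cos δ cos h = -0.264020 + 0.440656 = 0.176636.
θ_z = arccos(0.176636) = 79.8°.

θ_z = 79.8°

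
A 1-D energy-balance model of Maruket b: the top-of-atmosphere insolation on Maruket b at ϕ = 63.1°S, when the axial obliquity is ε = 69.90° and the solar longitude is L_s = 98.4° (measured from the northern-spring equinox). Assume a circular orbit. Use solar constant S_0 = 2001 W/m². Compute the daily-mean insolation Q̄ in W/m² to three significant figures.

Q̄ ≈ 0.00 W/m²

Solar declination: sin δ = sin ε · sin L_s = sin 69.90° × sin 98.4° = 0.92902, so δ = +68.283°.
cos h₀ = −tan(-63.1°) tan(+68.283°) = 4.9488 ≥ 1 ⇒ polar night, h₀ = 0 and Q̄ = 0.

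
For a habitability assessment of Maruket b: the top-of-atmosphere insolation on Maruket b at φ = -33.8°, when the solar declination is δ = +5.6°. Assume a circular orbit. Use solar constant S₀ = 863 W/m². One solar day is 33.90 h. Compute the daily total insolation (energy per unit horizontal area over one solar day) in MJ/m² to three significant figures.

cos H₀ = −tan(-33.8°) tan(+5.600°) = 0.0656, H₀ = 1.5051 rad.
Bracket: H₀ sin φ sin δ + cos φ cos δ sin H₀ = 1.5051×-0.55630×0.09758 + 0.83098×0.99523×0.99784 = -0.081702 + 0.825230 = 0.743528.
Q̄ = (S₀/π) × [bracket] = (863/π) × 0.743528 = 204.25 W/m².
Daily total = Q̄ × 33.90 h × 3600 s/h = 204.25 × 33.90 × 3600 / 10⁶ = 24.93 MJ/m².

24.9 MJ/m²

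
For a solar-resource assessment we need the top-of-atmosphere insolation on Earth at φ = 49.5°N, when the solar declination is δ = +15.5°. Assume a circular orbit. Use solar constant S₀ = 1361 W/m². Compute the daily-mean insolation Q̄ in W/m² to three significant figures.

cos H₀ = −tan(+49.5°) tan(+15.500°) = -0.3247, H₀ = 1.9015 rad.
Bracket: H₀ sin φ sin δ + cos φ cos δ sin H₀ = 1.9015×0.76041×0.26724 + 0.64945×0.96363×0.94582 = 0.386408 + 0.591922 = 0.978330.
Q̄ = (S₀/π) × [bracket] = (1361/π) × 0.978330 = 423.8 W/m².

Q̄ ≈ 424 W/m²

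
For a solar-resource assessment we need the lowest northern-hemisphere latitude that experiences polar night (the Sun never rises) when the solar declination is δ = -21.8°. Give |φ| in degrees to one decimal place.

Polar night requires cos H₀ = −tan φ tan δ ≥ 1, i.e. tan φ tan δ ≤ −1.
The boundary is |tan φ| · |tan δ| = 1, so |φ| = 90° − |δ| = 90° − 21.8° = 68.2° in the northern hemisphere.

|φ| = 68.2°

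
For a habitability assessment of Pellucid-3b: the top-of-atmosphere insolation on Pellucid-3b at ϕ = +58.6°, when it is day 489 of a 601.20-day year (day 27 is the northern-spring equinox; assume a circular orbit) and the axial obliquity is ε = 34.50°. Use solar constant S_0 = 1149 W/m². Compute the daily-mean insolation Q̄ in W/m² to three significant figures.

Q̄ ≈ 0.00 W/m²

Solar longitude: L_s = 360° × (489 − 27)/601.20 = 276.647°.
sin δ = sin 34.50° × sin 276.647° = -0.56260, so δ = -34.236°.
cos h₀ = −tan(+58.6°) tan(-34.236°) = 1.1149 ≥ 1 ⇒ polar night, h₀ = 0 and Q̄ = 0.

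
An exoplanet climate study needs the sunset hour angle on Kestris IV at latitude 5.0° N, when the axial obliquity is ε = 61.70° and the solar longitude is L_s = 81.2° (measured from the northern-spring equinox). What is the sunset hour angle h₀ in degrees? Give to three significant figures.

Solar declination: sin δ = sin ε · sin L_s = sin 61.70° × sin 81.2° = 0.87011, so δ = +60.472°.
cos h₀ = −tan ϕ · tan δ = −tan(+5.0°) × tan(+60.472°) = -0.1545, so h₀ = 1.7259 rad = 98.89°.

h₀ = 98.9°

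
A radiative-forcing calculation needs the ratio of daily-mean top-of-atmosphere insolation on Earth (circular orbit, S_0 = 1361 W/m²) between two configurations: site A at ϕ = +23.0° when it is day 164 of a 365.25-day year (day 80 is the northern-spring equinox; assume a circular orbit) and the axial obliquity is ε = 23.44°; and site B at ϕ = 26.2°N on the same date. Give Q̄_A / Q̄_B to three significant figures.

— Configuration A (ϕ=+23.0°):
Solar longitude: L_s = 360° × (164 − 80)/365.25 = 82.793°.
sin δ = sin 23.44° × sin 82.793° = 0.39465, so δ = +23.244°.
cos h₀ = −tan(+23.0°) tan(+23.244°) = -0.1823, h₀ = 1.7541 rad.
Bracket: h₀ sin ϕ sin δ + cos ϕ cos δ sin h₀ = 1.7541×0.39073×0.39465 + 0.92050×0.91883×0.98324 = 0.270485 + 0.831608 = 1.102093.
Q̄ = (S_0/π) × [bracket] = (1361/π) × 1.102093 = 477.45 W/m².
— Configuration B (ϕ=+26.2°):
cos h₀ = −tan(+26.2°) tan(+23.244°) = -0.2113, h₀ = 1.7837 rad.
Bracket: h₀ sin ϕ sin δ + cos ϕ cos δ sin h₀ = 1.7837×0.44151×0.39465 + 0.89726×0.91883×0.97741 = 0.310795 + 0.805806 = 1.116601.
Q̄ = (S_0/π) × [bracket] = (1361/π) × 1.116601 = 483.73 W/m².
Ratio Q̄_A / Q̄_B = 477.45 / 483.73 = 0.9870.

Q̄_A / Q̄_B ≈ 0.987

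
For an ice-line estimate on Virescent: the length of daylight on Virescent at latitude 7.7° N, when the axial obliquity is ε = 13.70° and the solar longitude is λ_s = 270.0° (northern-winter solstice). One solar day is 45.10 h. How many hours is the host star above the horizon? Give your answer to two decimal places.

Solar declination: sin δ = sin ε · sin λ_s = sin 13.70° × sin 270.0° = -0.23684, so δ = -13.700°.
cos H₀ = −tan φ · tan δ = −tan(+7.7°) × tan(-13.700°) = 0.0330, so H₀ = 1.5378 rad = 88.11°.
Daylight = 2H₀/(2π) × 45.10 h = (1.5378/π) × 45.10 = 22.08 h.

22.08 h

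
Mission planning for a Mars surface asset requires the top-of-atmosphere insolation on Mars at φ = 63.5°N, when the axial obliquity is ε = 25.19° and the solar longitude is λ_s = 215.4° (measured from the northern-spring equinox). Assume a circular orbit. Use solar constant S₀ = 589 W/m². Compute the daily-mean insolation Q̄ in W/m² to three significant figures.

Solar declination: sin δ = sin ε · sin λ_s = sin 25.19° × sin 215.4° = -0.24655, so δ = -14.274°.
cos H₀ = −tan(+63.5°) tan(-14.274°) = 0.5103, H₀ = 1.0353 rad.
Bracket: H₀ sin φ sin δ + cos φ cos δ sin H₀ = 1.0353×0.89493×-0.24655 + 0.44620×0.96913×0.86002 = -0.228434 + 0.371895 = 0.143461.
Q̄ = (S₀/π) × [bracket] = (589/π) × 0.143461 = 26.90 W/m².

Q̄ ≈ 26.9 W/m²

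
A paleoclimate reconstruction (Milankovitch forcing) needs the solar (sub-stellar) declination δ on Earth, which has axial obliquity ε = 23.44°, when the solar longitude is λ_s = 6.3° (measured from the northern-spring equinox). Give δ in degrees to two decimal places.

δ = +2.50°

sin δ = sin ε · sin λ_s = sin 23.44° × sin 6.3° = 0.043651.
δ = arcsin(0.043651) = +2.50°.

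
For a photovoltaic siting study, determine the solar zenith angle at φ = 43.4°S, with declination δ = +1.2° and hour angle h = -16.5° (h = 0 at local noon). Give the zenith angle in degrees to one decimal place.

cos θ_z = sin φ sin δ + cos φ cos δ cos h = -0.014389 + 0.696501 = 0.682112.
θ_z = arccos(0.682112) = 47.0°.

θ_z = 47.0°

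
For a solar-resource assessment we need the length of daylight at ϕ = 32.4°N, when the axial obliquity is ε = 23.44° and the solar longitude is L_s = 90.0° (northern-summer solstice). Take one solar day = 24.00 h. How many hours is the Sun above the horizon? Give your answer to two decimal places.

14.13 h

Solar declination: sin δ = sin ε · sin L_s = sin 23.44° × sin 90.0° = 0.39779, so δ = +23.440°.
cos h₀ = −tan ϕ · tan δ = −tan(+32.4°) × tan(+23.440°) = -0.2752, so h₀ = 1.8495 rad = 105.97°.
Daylight = 2h₀/(2π) × 24.00 h = (1.8495/π) × 24.00 = 14.13 h.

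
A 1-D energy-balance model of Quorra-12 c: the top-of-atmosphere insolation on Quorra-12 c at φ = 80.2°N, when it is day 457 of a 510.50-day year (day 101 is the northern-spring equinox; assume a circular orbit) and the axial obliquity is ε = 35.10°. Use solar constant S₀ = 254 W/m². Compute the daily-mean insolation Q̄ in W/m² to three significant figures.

Q̄ ≈ 0.00 W/m²

Solar longitude: λ_s = 360° × (457 − 101)/510.50 = 251.048°.
sin δ = sin 35.10° × sin 251.048° = -0.54383, so δ = -32.945°.
cos H₀ = −tan(+80.2°) tan(-32.945°) = 3.7518 ≥ 1 ⇒ polar night, H₀ = 0 and Q̄ = 0.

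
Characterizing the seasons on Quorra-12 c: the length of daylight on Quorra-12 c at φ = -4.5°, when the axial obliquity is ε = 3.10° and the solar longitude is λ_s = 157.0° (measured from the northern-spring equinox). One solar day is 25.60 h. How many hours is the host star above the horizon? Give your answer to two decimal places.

12.79 h

Solar declination: sin δ = sin ε · sin λ_s = sin 3.10° × sin 157.0° = 0.02113, so δ = +1.211°.
cos H₀ = −tan φ · tan δ = −tan(-4.5°) × tan(+1.211°) = 0.0017, so H₀ = 1.5691 rad = 89.90°.
Daylight = 2H₀/(2π) × 25.60 h = (1.5691/π) × 25.60 = 12.79 h.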